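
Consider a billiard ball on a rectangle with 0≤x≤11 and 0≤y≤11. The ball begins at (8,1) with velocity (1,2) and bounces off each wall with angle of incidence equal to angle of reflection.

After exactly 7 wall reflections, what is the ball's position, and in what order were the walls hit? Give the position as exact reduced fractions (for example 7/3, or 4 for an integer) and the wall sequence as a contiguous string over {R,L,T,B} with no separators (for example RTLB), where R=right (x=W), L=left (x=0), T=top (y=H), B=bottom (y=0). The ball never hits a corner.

Final position: (11,7)
Wall sequence: RTBLTBR

1. t=3 → R at (11,7); v=(-1,2)
2. t=2 → T at (9,11); v=(-1,-2)
3. t=11/2 → B at (7/2,0); v=(-1,2)
4. t=7/2 → L at (0,7); v=(1,2)
5. t=2 → T at (2,11); v=(1,-2)
6. t=11/2 → B at (15/2,0); v=(1,2)
7. t=7/2 → R at (11,7); v=(-1,2)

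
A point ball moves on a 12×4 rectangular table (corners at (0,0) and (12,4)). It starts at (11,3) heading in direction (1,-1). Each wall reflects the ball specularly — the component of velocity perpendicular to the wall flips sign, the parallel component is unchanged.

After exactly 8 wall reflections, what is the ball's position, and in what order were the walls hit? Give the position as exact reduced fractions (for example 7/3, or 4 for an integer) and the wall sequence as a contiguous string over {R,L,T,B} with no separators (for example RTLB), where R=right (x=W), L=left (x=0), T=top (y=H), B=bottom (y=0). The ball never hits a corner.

1. t=1 → R at (12,2); v=(-1,-1)
2. t=2 → B at (10,0); v=(-1,1)
3. t=4 → T at (6,4); v=(-1,-1)
4. t=4 → B at (2,0); v=(-1,1)
5. t=2 → L at (0,2); v=(1,1)
6. t=2 → T at (2,4); v=(1,-1)
7. t=4 → B at (6,0); v=(1,1)
8. t=4 → T at (10,4); v=(1,-1)

Final position: (10,4)
Wall sequence: RBTBLTBT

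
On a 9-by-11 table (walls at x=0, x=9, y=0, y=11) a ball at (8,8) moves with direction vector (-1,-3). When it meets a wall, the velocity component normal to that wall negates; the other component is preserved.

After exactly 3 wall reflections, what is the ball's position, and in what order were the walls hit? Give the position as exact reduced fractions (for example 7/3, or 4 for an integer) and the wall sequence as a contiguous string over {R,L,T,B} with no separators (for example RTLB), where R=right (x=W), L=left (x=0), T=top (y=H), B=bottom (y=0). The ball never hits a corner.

1. t=8/3 → B at (16/3,0); v=(-1,3)
2. t=11/3 → T at (5/3,11); v=(-1,-3)
3. t=5/3 → L at (0,6); v=(1,-3)

Final position: (0,6)
Wall sequence: BTL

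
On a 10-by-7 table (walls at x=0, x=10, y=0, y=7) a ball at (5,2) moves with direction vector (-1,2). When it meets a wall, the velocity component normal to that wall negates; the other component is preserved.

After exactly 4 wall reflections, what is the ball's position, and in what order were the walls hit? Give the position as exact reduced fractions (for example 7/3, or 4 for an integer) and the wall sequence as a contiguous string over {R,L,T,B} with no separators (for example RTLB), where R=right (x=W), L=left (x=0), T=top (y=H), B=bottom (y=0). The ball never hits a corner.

Final position: (9/2,7)
Wall sequence: TLBT

1. t=5/2 → T at (5/2,7); v=(-1,-2)
2. t=5/2 → L at (0,2); v=(1,-2)
3. t=1 → B at (1,0); v=(1,2)
4. t=7/2 → T at (9/2,7); v=(1,-2)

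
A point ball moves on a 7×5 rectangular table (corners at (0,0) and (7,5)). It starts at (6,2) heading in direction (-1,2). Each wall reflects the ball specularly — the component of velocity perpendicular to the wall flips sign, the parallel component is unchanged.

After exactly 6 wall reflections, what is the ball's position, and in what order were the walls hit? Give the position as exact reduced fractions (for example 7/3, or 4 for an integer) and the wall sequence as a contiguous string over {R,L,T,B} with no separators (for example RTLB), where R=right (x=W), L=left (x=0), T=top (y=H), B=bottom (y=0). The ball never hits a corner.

Final position: (11/2,5)
Wall sequence: TBLTBT

1. t=3/2 → T at (9/2,5); v=(-1,-2)
2. t=5/2 → B at (2,0); v=(-1,2)
3. t=2 → L at (0,4); v=(1,2)
4. t=1/2 → T at (1/2,5); v=(1,-2)
5. t=5/2 → B at (3,0); v=(1,2)
6. t=5/2 → T at (11/2,5); v=(1,-2)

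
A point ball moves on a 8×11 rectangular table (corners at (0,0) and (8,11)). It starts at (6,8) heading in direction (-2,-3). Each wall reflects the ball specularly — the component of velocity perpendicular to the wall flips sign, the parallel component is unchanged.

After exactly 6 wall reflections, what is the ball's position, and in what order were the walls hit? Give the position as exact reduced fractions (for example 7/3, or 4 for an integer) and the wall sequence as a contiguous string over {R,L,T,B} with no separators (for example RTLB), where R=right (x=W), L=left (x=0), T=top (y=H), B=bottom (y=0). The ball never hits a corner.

1. t=8/3 → B at (2/3,0); v=(-2,3)
2. t=1/3 → L at (0,1); v=(2,3)
3. t=10/3 → T at (20/3,11); v=(2,-3)
4. t=2/3 → R at (8,9); v=(-2,-3)
5. t=3 → B at (2,0); v=(-2,3)
6. t=1 → L at (0,3); v=(2,3)

Final position: (0,3)
Wall sequence: BLTRBL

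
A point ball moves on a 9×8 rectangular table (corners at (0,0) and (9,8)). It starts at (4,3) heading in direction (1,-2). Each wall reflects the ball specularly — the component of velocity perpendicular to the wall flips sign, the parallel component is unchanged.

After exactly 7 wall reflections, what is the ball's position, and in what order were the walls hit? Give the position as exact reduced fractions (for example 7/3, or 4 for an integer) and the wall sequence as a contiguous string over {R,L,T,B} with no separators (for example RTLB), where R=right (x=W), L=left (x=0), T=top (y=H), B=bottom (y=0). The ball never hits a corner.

Final position: (7/2,0)
Wall sequence: BRTBTLB

1. t=3/2 → B at (11/2,0); v=(1,2)
2. t=7/2 → R at (9,7); v=(-1,2)
3. t=1/2 → T at (17/2,8); v=(-1,-2)
4. t=4 → B at (9/2,0); v=(-1,2)
5. t=4 → T at (1/2,8); v=(-1,-2)
6. t=1/2 → L at (0,7); v=(1,-2)
7. t=7/2 → B at (7/2,0); v=(1,2)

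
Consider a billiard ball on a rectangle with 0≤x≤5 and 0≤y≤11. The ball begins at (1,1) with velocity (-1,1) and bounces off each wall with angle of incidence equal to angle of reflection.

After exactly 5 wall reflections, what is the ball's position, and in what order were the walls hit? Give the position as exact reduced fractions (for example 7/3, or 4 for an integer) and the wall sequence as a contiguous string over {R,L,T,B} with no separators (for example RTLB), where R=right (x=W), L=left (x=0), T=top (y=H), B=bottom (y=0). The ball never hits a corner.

1. t=1 → L at (0,2); v=(1,1)
2. t=5 → R at (5,7); v=(-1,1)
3. t=4 → T at (1,11); v=(-1,-1)
4. t=1 → L at (0,10); v=(1,-1)
5. t=5 → R at (5,5); v=(-1,-1)

Final position: (5,5)
Wall sequence: LRTLR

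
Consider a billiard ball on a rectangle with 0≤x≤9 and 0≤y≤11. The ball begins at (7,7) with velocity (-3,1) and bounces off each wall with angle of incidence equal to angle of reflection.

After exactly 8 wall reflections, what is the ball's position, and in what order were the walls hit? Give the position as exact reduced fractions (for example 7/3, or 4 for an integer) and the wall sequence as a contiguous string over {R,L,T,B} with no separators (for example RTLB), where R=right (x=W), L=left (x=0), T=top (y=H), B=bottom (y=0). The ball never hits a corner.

1. t=7/3 → L at (0,28/3); v=(3,1)
2. t=5/3 → T at (5,11); v=(3,-1)
3. t=4/3 → R at (9,29/3); v=(-3,-1)
4. t=3 → L at (0,20/3); v=(3,-1)
5. t=3 → R at (9,11/3); v=(-3,-1)
6. t=3 → L at (0,2/3); v=(3,-1)
7. t=2/3 → B at (2,0); v=(3,1)
8. t=7/3 → R at (9,7/3); v=(-3,1)

Final position: (9,7/3)
Wall sequence: LTRLRLBR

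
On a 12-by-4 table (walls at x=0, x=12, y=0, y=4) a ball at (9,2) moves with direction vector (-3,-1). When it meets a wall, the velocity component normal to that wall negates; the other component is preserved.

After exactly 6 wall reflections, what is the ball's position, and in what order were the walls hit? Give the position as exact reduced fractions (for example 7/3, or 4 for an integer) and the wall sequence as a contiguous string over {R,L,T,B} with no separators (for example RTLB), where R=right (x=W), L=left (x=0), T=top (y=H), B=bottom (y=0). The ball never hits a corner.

1. t=2 → B at (3,0); v=(-3,1)
2. t=1 → L at (0,1); v=(3,1)
3. t=3 → T at (9,4); v=(3,-1)
4. t=1 → R at (12,3); v=(-3,-1)
5. t=3 → B at (3,0); v=(-3,1)
6. t=1 → L at (0,1); v=(3,1)

Final position: (0,1)
Wall sequence: BLTRBL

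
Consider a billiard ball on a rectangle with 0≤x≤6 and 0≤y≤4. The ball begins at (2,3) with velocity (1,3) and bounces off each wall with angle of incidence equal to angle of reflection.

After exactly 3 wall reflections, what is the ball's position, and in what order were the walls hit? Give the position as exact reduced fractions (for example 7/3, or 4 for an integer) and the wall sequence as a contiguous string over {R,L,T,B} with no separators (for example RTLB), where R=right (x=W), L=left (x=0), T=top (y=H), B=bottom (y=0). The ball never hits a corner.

Final position: (5,4)
Wall sequence: TBT

1. t=1/3 → T at (7/3,4); v=(1,-3)
2. t=4/3 → B at (11/3,0); v=(1,3)
3. t=4/3 → T at (5,4); v=(1,-3)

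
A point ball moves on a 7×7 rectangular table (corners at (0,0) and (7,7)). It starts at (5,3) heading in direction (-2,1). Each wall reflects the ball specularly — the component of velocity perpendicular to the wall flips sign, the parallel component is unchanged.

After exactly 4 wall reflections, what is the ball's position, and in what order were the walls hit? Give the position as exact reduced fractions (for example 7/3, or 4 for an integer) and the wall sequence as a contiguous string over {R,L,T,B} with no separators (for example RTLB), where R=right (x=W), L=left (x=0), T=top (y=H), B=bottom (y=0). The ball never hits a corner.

Final position: (0,3/2)
Wall sequence: LTRL

1. t=5/2 → L at (0,11/2); v=(2,1)
2. t=3/2 → T at (3,7); v=(2,-1)
3. t=2 → R at (7,5); v=(-2,-1)
4. t=7/2 → L at (0,3/2); v=(2,-1)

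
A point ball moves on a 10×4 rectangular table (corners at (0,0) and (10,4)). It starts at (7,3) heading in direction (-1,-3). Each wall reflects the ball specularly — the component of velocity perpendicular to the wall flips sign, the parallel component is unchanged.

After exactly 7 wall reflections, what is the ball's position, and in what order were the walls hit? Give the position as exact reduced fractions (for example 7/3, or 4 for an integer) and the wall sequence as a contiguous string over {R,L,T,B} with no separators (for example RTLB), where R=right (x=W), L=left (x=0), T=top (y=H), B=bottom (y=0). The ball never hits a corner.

1. t=1 → B at (6,0); v=(-1,3)
2. t=4/3 → T at (14/3,4); v=(-1,-3)
3. t=4/3 → B at (10/3,0); v=(-1,3)
4. t=4/3 → T at (2,4); v=(-1,-3)
5. t=4/3 → B at (2/3,0); v=(-1,3)
6. t=2/3 → L at (0,2); v=(1,3)
7. t=2/3 → T at (2/3,4); v=(1,-3)

Final position: (2/3,4)
Wall sequence: BTBTBLT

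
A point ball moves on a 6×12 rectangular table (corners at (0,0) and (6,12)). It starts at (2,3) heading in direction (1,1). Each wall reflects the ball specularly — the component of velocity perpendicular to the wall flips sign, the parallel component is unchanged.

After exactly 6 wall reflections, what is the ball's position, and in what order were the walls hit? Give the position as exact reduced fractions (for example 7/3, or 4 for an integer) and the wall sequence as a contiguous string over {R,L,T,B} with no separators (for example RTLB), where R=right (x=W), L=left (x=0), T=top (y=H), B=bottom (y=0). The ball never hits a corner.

Final position: (0,1)
Wall sequence: RTLRBL

1. t=4 → R at (6,7); v=(-1,1)
2. t=5 → T at (1,12); v=(-1,-1)
3. t=1 → L at (0,11); v=(1,-1)
4. t=6 → R at (6,5); v=(-1,-1)
5. t=5 → B at (1,0); v=(-1,1)
6. t=1 → L at (0,1); v=(1,1)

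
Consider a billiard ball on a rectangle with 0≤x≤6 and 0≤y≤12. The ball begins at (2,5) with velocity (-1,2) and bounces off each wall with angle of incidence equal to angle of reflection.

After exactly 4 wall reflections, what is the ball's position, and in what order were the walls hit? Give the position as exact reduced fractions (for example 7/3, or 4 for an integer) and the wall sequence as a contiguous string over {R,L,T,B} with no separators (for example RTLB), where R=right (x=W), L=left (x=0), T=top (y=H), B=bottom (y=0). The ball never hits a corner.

Final position: (9/2,0)
Wall sequence: LTRB

1. t=2 → L at (0,9); v=(1,2)
2. t=3/2 → T at (3/2,12); v=(1,-2)
3. t=9/2 → R at (6,3); v=(-1,-2)
4. t=3/2 → B at (9/2,0); v=(-1,2)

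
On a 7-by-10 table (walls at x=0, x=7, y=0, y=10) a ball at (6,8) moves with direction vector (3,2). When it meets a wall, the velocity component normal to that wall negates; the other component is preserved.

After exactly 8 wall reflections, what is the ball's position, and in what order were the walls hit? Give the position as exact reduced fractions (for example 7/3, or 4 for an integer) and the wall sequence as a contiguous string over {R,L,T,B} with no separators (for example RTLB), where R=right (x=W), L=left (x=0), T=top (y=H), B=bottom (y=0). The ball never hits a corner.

Final position: (3,10)
Wall sequence: RTLRBLRT

1. t=1/3 → R at (7,26/3); v=(-3,2)
2. t=2/3 → T at (5,10); v=(-3,-2)
3. t=5/3 → L at (0,20/3); v=(3,-2)
4. t=7/3 → R at (7,2); v=(-3,-2)
5. t=1 → B at (4,0); v=(-3,2)
6. t=4/3 → L at (0,8/3); v=(3,2)
7. t=7/3 → R at (7,22/3); v=(-3,2)
8. t=4/3 → T at (3,10); v=(-3,-2)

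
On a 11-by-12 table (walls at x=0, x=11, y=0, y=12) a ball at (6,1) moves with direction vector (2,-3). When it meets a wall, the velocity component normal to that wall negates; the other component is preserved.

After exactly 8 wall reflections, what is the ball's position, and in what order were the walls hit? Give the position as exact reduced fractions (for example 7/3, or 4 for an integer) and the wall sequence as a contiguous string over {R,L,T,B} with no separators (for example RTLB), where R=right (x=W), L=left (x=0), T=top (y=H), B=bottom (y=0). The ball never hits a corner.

1. t=1/3 → B at (20/3,0); v=(2,3)
2. t=13/6 → R at (11,13/2); v=(-2,3)
3. t=11/6 → T at (22/3,12); v=(-2,-3)
4. t=11/3 → L at (0,1); v=(2,-3)
5. t=1/3 → B at (2/3,0); v=(2,3)
6. t=4 → T at (26/3,12); v=(2,-3)
7. t=7/6 → R at (11,17/2); v=(-2,-3)
8. t=17/6 → B at (16/3,0); v=(-2,3)

Final position: (16/3,0)
Wall sequence: BRTLBTRB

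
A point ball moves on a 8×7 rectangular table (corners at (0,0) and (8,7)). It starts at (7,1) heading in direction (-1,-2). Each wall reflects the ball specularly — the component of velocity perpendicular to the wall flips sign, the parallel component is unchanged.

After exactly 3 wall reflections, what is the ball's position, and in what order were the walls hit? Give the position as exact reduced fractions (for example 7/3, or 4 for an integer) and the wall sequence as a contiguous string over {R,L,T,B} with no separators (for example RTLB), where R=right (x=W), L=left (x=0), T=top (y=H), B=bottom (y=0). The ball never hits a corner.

Final position: (0,1)
Wall sequence: BTL

1. t=1/2 → B at (13/2,0); v=(-1,2)
2. t=7/2 → T at (3,7); v=(-1,-2)
3. t=3 → L at (0,1); v=(1,-2)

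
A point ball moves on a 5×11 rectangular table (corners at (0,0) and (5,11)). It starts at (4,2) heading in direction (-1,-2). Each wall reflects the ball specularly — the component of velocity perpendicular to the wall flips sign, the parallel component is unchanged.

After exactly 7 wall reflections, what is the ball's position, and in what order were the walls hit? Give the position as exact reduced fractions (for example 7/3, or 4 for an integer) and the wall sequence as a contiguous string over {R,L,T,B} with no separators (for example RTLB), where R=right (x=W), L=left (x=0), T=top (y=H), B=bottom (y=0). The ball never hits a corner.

Final position: (7/2,11)
Wall sequence: BLTRBLT

1. t=1 → B at (3,0); v=(-1,2)
2. t=3 → L at (0,6); v=(1,2)
3. t=5/2 → T at (5/2,11); v=(1,-2)
4. t=5/2 → R at (5,6); v=(-1,-2)
5. t=3 → B at (2,0); v=(-1,2)
6. t=2 → L at (0,4); v=(1,2)
7. t=7/2 → T at (7/2,11); v=(1,-2)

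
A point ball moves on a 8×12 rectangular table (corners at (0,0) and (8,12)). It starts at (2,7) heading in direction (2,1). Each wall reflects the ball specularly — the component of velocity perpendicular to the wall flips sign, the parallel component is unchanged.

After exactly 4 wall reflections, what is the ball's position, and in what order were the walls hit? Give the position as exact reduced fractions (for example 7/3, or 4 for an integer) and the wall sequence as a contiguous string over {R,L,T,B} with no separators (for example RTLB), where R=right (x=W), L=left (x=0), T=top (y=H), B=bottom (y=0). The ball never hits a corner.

1. t=3 → R at (8,10); v=(-2,1)
2. t=2 → T at (4,12); v=(-2,-1)
3. t=2 → L at (0,10); v=(2,-1)
4. t=4 → R at (8,6); v=(-2,-1)

Final position: (8,6)
Wall sequence: RTLR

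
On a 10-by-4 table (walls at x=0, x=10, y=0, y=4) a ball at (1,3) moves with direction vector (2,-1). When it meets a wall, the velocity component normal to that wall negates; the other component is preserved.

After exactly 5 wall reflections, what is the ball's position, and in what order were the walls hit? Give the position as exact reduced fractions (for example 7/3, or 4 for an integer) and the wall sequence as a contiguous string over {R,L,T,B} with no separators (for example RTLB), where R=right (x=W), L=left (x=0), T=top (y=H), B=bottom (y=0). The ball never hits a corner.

Final position: (3,0)
Wall sequence: BRTLB

1. t=3 → B at (7,0); v=(2,1)
2. t=3/2 → R at (10,3/2); v=(-2,1)
3. t=5/2 → T at (5,4); v=(-2,-1)
4. t=5/2 → L at (0,3/2); v=(2,-1)
5. t=3/2 → B at (3,0); v=(2,1)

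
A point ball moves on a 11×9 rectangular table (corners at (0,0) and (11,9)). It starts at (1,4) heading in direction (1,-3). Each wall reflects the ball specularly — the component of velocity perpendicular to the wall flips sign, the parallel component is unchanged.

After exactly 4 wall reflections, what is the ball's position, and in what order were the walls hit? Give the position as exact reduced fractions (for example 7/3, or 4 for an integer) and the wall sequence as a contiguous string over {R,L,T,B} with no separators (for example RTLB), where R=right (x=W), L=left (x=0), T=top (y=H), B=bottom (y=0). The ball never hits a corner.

Final position: (11,8)
Wall sequence: BTBR

1. t=4/3 → B at (7/3,0); v=(1,3)
2. t=3 → T at (16/3,9); v=(1,-3)
3. t=3 → B at (25/3,0); v=(1,3)
4. t=8/3 → R at (11,8); v=(-1,3)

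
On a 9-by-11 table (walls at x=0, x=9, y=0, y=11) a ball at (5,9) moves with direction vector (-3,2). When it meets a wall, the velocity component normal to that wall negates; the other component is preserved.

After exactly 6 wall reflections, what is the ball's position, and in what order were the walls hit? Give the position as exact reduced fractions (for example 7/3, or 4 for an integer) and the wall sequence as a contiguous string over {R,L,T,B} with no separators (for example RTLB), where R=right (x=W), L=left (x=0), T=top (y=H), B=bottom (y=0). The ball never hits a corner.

1. t=1 → T at (2,11); v=(-3,-2)
2. t=2/3 → L at (0,29/3); v=(3,-2)
3. t=3 → R at (9,11/3); v=(-3,-2)
4. t=11/6 → B at (7/2,0); v=(-3,2)
5. t=7/6 → L at (0,7/3); v=(3,2)
6. t=3 → R at (9,25/3); v=(-3,2)

Final position: (9,25/3)
Wall sequence: TLRBLR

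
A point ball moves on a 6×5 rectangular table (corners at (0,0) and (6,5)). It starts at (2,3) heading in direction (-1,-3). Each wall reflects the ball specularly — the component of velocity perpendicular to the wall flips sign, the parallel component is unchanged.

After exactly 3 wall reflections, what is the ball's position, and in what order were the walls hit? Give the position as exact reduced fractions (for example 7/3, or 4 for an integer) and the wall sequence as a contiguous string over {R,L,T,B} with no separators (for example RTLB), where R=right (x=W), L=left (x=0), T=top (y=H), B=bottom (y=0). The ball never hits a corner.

Final position: (2/3,5)
Wall sequence: BLT

1. t=1 → B at (1,0); v=(-1,3)
2. t=1 → L at (0,3); v=(1,3)
3. t=2/3 → T at (2/3,5); v=(1,-3)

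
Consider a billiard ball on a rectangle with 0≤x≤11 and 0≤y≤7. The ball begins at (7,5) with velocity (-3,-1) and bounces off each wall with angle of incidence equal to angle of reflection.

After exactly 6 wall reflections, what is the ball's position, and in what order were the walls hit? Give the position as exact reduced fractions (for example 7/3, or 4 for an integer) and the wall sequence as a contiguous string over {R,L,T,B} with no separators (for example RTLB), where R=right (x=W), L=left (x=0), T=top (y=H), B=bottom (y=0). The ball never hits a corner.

1. t=7/3 → L at (0,8/3); v=(3,-1)
2. t=8/3 → B at (8,0); v=(3,1)
3. t=1 → R at (11,1); v=(-3,1)
4. t=11/3 → L at (0,14/3); v=(3,1)
5. t=7/3 → T at (7,7); v=(3,-1)
6. t=4/3 → R at (11,17/3); v=(-3,-1)

Final position: (11,17/3)
Wall sequence: LBRLTR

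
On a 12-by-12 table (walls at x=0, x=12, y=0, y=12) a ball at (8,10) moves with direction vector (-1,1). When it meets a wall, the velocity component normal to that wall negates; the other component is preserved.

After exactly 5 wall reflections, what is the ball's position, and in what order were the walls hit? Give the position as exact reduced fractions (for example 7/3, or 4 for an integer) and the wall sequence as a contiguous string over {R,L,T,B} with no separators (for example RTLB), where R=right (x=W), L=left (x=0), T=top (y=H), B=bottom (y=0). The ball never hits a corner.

Final position: (6,12)
Wall sequence: TLBRT

1. t=2 → T at (6,12); v=(-1,-1)
2. t=6 → L at (0,6); v=(1,-1)
3. t=6 → B at (6,0); v=(1,1)
4. t=6 → R at (12,6); v=(-1,1)
5. t=6 → T at (6,12); v=(-1,-1)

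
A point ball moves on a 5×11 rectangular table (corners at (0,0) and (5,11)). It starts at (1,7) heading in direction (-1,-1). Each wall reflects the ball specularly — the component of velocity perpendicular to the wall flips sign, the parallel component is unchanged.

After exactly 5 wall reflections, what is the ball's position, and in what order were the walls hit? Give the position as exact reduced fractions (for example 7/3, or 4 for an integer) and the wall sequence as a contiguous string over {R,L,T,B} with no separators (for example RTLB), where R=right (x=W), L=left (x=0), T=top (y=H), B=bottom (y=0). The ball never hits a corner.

Final position: (5,9)
Wall sequence: LRBLR

1. t=1 → L at (0,6); v=(1,-1)
2. t=5 → R at (5,1); v=(-1,-1)
3. t=1 → B at (4,0); v=(-1,1)
4. t=4 → L at (0,4); v=(1,1)
5. t=5 → R at (5,9); v=(-1,1)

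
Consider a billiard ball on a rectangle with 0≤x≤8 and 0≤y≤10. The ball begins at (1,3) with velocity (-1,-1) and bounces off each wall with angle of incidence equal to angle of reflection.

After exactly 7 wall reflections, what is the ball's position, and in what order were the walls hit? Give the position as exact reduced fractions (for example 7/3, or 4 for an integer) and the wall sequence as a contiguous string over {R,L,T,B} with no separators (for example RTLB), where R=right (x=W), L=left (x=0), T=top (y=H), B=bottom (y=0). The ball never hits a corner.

Final position: (8,2)
Wall sequence: LBRTLBR

1. t=1 → L at (0,2); v=(1,-1)
2. t=2 → B at (2,0); v=(1,1)
3. t=6 → R at (8,6); v=(-1,1)
4. t=4 → T at (4,10); v=(-1,-1)
5. t=4 → L at (0,6); v=(1,-1)
6. t=6 → B at (6,0); v=(1,1)
7. t=2 → R at (8,2); v=(-1,1)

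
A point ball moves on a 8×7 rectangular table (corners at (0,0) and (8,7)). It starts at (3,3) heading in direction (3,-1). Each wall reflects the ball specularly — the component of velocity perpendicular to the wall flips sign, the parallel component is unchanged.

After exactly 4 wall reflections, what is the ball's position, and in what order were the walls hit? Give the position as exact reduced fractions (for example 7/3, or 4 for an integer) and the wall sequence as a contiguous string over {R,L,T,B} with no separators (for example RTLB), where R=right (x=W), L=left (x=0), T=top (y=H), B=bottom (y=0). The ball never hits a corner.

1. t=5/3 → R at (8,4/3); v=(-3,-1)
2. t=4/3 → B at (4,0); v=(-3,1)
3. t=4/3 → L at (0,4/3); v=(3,1)
4. t=8/3 → R at (8,4); v=(-3,1)

Final position: (8,4)
Wall sequence: RBLR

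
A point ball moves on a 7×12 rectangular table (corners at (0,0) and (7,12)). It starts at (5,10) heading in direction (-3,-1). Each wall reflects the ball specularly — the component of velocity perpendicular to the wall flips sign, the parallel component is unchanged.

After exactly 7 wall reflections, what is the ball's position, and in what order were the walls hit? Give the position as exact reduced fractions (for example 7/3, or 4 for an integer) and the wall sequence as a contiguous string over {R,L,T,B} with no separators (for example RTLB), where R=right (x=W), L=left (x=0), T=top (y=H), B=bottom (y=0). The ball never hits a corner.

Final position: (7,10/3)
Wall sequence: LRLRBLR

1. t=5/3 → L at (0,25/3); v=(3,-1)
2. t=7/3 → R at (7,6); v=(-3,-1)
3. t=7/3 → L at (0,11/3); v=(3,-1)
4. t=7/3 → R at (7,4/3); v=(-3,-1)
5. t=4/3 → B at (3,0); v=(-3,1)
6. t=1 → L at (0,1); v=(3,1)
7. t=7/3 → R at (7,10/3); v=(-3,1)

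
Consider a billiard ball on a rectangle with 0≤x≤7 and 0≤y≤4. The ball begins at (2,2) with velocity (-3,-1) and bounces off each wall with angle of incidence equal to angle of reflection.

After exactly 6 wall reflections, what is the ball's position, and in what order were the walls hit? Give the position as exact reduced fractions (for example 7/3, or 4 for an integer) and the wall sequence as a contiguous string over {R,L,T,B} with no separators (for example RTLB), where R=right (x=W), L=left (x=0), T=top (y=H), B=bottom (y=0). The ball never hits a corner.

1. t=2/3 → L at (0,4/3); v=(3,-1)
2. t=4/3 → B at (4,0); v=(3,1)
3. t=1 → R at (7,1); v=(-3,1)
4. t=7/3 → L at (0,10/3); v=(3,1)
5. t=2/3 → T at (2,4); v=(3,-1)
6. t=5/3 → R at (7,7/3); v=(-3,-1)

Final position: (7,7/3)
Wall sequence: LBRLTR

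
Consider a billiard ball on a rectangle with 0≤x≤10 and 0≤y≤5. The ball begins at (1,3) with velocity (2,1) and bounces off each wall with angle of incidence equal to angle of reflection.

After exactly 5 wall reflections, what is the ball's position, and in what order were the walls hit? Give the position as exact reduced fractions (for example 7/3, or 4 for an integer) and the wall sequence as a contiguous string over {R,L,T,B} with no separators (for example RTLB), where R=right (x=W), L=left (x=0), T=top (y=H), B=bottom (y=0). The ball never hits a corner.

1. t=2 → T at (5,5); v=(2,-1)
2. t=5/2 → R at (10,5/2); v=(-2,-1)
3. t=5/2 → B at (5,0); v=(-2,1)
4. t=5/2 → L at (0,5/2); v=(2,1)
5. t=5/2 → T at (5,5); v=(2,-1)

Final position: (5,5)
Wall sequence: TRBLT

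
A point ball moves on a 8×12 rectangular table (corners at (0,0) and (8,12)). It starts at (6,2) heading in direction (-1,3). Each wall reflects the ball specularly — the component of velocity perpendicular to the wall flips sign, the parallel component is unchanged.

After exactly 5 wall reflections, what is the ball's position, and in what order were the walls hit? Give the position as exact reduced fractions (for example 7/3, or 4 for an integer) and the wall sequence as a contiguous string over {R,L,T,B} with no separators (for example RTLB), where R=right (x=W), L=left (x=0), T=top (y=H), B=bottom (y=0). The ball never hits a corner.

Final position: (8,4)
Wall sequence: TLBTR

1. t=10/3 → T at (8/3,12); v=(-1,-3)
2. t=8/3 → L at (0,4); v=(1,-3)
3. t=4/3 → B at (4/3,0); v=(1,3)
4. t=4 → T at (16/3,12); v=(1,-3)
5. t=8/3 → R at (8,4); v=(-1,-3)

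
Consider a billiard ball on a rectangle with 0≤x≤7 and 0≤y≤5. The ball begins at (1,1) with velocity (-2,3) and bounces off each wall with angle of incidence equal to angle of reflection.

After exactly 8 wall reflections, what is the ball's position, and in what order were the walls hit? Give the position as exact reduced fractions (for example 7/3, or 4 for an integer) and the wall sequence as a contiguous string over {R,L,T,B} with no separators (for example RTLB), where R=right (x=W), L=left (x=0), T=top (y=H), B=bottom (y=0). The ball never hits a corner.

Final position: (1,5)
Wall sequence: LTBRTBLT

1. t=1/2 → L at (0,5/2); v=(2,3)
2. t=5/6 → T at (5/3,5); v=(2,-3)
3. t=5/3 → B at (5,0); v=(2,3)
4. t=1 → R at (7,3); v=(-2,3)
5. t=2/3 → T at (17/3,5); v=(-2,-3)
6. t=5/3 → B at (7/3,0); v=(-2,3)
7. t=7/6 → L at (0,7/2); v=(2,3)
8. t=1/2 → T at (1,5); v=(2,-3)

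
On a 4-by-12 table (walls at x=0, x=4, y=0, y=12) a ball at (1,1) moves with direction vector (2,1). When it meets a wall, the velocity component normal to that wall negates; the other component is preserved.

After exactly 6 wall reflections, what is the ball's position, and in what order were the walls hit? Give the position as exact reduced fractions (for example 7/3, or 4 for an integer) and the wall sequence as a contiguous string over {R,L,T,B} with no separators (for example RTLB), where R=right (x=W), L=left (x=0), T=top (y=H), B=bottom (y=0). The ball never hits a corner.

Final position: (1,12)
Wall sequence: RLRLRT

1. t=3/2 → R at (4,5/2); v=(-2,1)
2. t=2 → L at (0,9/2); v=(2,1)
3. t=2 → R at (4,13/2); v=(-2,1)
4. t=2 → L at (0,17/2); v=(2,1)
5. t=2 → R at (4,21/2); v=(-2,1)
6. t=3/2 → T at (1,12); v=(-2,-1)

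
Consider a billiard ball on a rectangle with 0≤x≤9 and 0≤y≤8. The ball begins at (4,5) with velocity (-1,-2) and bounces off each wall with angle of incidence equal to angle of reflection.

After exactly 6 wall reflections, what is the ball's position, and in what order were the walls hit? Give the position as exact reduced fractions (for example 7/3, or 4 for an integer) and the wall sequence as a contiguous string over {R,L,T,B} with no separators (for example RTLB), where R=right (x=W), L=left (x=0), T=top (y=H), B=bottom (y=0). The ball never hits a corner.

1. t=5/2 → B at (3/2,0); v=(-1,2)
2. t=3/2 → L at (0,3); v=(1,2)
3. t=5/2 → T at (5/2,8); v=(1,-2)
4. t=4 → B at (13/2,0); v=(1,2)
5. t=5/2 → R at (9,5); v=(-1,2)
6. t=3/2 → T at (15/2,8); v=(-1,-2)

Final position: (15/2,8)
Wall sequence: BLTBRT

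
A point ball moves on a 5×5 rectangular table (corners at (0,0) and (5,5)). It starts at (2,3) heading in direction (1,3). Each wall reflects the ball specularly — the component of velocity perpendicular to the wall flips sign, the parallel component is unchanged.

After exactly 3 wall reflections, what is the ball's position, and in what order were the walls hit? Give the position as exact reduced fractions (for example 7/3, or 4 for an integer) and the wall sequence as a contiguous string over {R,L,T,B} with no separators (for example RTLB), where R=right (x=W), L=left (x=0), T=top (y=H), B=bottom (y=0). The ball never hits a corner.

Final position: (5,2)
Wall sequence: TBR

1. t=2/3 → T at (8/3,5); v=(1,-3)
2. t=5/3 → B at (13/3,0); v=(1,3)
3. t=2/3 → R at (5,2); v=(-1,3)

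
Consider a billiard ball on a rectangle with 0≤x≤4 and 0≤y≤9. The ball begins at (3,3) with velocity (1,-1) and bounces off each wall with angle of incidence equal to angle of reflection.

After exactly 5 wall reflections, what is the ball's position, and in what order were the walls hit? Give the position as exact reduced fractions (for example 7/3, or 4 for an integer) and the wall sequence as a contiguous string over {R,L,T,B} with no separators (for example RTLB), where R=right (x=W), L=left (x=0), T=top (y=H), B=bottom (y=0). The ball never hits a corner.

Final position: (1,9)
Wall sequence: RBLRT

1. t=1 → R at (4,2); v=(-1,-1)
2. t=2 → B at (2,0); v=(-1,1)
3. t=2 → L at (0,2); v=(1,1)
4. t=4 → R at (4,6); v=(-1,1)
5. t=3 → T at (1,9); v=(-1,-1)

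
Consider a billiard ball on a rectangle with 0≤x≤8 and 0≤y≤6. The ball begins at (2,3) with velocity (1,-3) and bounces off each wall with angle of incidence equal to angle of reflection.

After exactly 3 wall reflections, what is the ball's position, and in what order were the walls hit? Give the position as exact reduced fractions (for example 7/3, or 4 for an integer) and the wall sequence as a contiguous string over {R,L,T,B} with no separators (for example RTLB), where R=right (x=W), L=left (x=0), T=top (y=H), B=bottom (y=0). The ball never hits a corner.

Final position: (7,0)
Wall sequence: BTB

1. t=1 → B at (3,0); v=(1,3)
2. t=2 → T at (5,6); v=(1,-3)
3. t=2 → B at (7,0); v=(1,3)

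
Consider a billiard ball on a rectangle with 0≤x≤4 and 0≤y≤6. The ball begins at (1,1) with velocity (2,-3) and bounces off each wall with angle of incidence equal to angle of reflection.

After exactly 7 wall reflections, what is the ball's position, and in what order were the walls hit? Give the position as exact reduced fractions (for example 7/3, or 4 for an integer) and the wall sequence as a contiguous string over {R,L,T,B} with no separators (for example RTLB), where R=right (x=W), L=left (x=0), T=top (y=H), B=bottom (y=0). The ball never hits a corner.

1. t=1/3 → B at (5/3,0); v=(2,3)
2. t=7/6 → R at (4,7/2); v=(-2,3)
3. t=5/6 → T at (7/3,6); v=(-2,-3)
4. t=7/6 → L at (0,5/2); v=(2,-3)
5. t=5/6 → B at (5/3,0); v=(2,3)
6. t=7/6 → R at (4,7/2); v=(-2,3)
7. t=5/6 → T at (7/3,6); v=(-2,-3)

Final position: (7/3,6)
Wall sequence: BRTLBRT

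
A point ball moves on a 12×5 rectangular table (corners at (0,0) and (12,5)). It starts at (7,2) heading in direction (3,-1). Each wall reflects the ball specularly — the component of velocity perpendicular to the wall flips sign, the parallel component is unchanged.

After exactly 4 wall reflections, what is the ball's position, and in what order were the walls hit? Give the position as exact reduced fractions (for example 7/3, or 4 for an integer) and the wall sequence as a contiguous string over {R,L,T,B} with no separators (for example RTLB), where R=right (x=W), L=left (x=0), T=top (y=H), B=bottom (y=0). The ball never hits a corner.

1. t=5/3 → R at (12,1/3); v=(-3,-1)
2. t=1/3 → B at (11,0); v=(-3,1)
3. t=11/3 → L at (0,11/3); v=(3,1)
4. t=4/3 → T at (4,5); v=(3,-1)

Final position: (4,5)
Wall sequence: RBLT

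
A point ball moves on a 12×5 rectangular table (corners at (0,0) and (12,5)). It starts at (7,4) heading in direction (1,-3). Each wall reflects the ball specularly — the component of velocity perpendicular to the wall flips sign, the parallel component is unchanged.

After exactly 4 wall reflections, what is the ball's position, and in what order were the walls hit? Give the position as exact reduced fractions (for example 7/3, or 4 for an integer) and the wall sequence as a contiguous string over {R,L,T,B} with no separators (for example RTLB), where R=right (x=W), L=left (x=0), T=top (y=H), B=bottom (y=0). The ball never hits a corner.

Final position: (12,1)
Wall sequence: BTBR

1. t=4/3 → B at (25/3,0); v=(1,3)
2. t=5/3 → T at (10,5); v=(1,-3)
3. t=5/3 → B at (35/3,0); v=(1,3)
4. t=1/3 → R at (12,1); v=(-1,3)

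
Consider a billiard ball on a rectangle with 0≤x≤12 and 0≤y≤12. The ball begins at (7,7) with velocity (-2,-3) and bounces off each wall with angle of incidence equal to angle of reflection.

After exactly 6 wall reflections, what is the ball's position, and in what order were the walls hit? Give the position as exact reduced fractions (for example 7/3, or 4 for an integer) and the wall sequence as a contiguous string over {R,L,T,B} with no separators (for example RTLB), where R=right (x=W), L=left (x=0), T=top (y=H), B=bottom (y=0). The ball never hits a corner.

Final position: (7/3,12)
Wall sequence: BLTRBT

1. t=7/3 → B at (7/3,0); v=(-2,3)
2. t=7/6 → L at (0,7/2); v=(2,3)
3. t=17/6 → T at (17/3,12); v=(2,-3)
4. t=19/6 → R at (12,5/2); v=(-2,-3)
5. t=5/6 → B at (31/3,0); v=(-2,3)
6. t=4 → T at (7/3,12); v=(-2,-3)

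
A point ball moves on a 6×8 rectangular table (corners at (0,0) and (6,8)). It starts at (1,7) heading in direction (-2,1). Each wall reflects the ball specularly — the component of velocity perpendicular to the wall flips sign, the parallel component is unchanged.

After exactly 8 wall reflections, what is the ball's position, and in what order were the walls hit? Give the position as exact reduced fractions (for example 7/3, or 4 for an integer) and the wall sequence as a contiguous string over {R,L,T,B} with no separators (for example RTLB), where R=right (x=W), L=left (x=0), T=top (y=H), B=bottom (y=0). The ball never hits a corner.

Final position: (6,13/2)
Wall sequence: LTRLBRLR

1. t=1/2 → L at (0,15/2); v=(2,1)
2. t=1/2 → T at (1,8); v=(2,-1)
3. t=5/2 → R at (6,11/2); v=(-2,-1)
4. t=3 → L at (0,5/2); v=(2,-1)
5. t=5/2 → B at (5,0); v=(2,1)
6. t=1/2 → R at (6,1/2); v=(-2,1)
7. t=3 → L at (0,7/2); v=(2,1)
8. t=3 → R at (6,13/2); v=(-2,1)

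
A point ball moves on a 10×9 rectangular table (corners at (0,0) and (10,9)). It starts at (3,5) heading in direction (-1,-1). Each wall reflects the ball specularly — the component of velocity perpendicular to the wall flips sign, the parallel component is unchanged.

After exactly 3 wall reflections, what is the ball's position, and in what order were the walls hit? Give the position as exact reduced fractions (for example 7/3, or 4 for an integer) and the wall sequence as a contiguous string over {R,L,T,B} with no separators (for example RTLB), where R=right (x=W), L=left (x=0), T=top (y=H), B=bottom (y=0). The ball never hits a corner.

1. t=3 → L at (0,2); v=(1,-1)
2. t=2 → B at (2,0); v=(1,1)
3. t=8 → R at (10,8); v=(-1,1)

Final position: (10,8)
Wall sequence: LBR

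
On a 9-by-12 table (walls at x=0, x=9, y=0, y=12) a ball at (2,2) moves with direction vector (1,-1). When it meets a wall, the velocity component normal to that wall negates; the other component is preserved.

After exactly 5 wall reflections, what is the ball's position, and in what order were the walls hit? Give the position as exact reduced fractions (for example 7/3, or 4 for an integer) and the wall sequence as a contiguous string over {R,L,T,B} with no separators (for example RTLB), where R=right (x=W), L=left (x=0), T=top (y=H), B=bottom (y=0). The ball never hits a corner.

Final position: (9,1)
Wall sequence: BRTLR

1. t=2 → B at (4,0); v=(1,1)
2. t=5 → R at (9,5); v=(-1,1)
3. t=7 → T at (2,12); v=(-1,-1)
4. t=2 → L at (0,10); v=(1,-1)
5. t=9 → R at (9,1); v=(-1,-1)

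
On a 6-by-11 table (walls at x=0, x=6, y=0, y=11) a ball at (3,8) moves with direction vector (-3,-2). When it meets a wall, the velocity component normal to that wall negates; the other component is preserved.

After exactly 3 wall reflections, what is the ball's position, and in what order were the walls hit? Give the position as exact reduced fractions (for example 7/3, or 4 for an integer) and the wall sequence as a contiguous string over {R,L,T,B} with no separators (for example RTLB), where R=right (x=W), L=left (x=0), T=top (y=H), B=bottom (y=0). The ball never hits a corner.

1. t=1 → L at (0,6); v=(3,-2)
2. t=2 → R at (6,2); v=(-3,-2)
3. t=1 → B at (3,0); v=(-3,2)

Final position: (3,0)
Wall sequence: LRB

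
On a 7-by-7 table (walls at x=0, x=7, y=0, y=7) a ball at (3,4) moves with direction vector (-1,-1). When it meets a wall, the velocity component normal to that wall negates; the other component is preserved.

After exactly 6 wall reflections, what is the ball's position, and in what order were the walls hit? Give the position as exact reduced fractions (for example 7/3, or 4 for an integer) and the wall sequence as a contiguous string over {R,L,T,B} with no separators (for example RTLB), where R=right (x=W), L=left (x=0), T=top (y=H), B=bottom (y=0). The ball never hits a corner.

1. t=3 → L at (0,1); v=(1,-1)
2. t=1 → B at (1,0); v=(1,1)
3. t=6 → R at (7,6); v=(-1,1)
4. t=1 → T at (6,7); v=(-1,-1)
5. t=6 → L at (0,1); v=(1,-1)
6. t=1 → B at (1,0); v=(1,1)

Final position: (1,0)
Wall sequence: LBRTLB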